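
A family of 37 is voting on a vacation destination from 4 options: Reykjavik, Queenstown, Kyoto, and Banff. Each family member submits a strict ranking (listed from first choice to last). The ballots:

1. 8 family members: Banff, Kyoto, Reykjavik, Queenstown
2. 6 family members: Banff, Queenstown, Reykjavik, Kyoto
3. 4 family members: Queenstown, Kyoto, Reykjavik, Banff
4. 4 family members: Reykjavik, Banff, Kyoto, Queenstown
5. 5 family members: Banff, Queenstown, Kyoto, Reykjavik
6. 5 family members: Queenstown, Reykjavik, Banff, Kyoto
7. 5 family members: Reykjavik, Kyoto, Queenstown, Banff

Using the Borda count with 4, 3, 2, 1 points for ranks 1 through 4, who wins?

Reykjavik: 8·2 + 6·2 + 4·2 + 4·4 + 5·1 + 5·3 + 5·4 = 92
Queenstown: 8·1 + 6·3 + 4·4 + 4·1 + 5·3 + 5·4 + 5·2 = 91
Kyoto: 8·3 + 6·1 + 4·3 + 4·2 + 5·2 + 5·1 + 5·3 = 80
Banff: 8·4 + 6·4 + 4·1 + 4·3 + 5·4 + 5·2 + 5·1 = 107
Banff has the highest Borda score (107).

Banff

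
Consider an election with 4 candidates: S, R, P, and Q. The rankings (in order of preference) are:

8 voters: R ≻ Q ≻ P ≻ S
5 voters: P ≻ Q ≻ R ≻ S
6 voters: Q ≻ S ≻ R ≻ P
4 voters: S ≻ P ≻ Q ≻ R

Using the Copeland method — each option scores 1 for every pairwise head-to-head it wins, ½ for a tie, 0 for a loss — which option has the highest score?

S: loses to R, P, and Q → score 0.
R: beats S and P; loses to Q → score 2.
P: beats S; loses to R and Q → score 1.
Q: beats S, R, and P → score 3.
Q has the best pairwise record.

Q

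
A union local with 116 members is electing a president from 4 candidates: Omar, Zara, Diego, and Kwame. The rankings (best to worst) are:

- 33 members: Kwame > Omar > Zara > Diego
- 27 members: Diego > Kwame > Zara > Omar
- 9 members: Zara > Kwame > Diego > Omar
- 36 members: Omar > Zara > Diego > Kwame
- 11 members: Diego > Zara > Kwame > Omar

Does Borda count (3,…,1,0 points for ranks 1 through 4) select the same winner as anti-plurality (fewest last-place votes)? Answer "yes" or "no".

no

Borda — scores: Omar 174, Zara 181, Diego 159, Kwame 182. Winner: Kwame.
Anti-plurality — last-place votes: Omar 47, Zara 0, Diego 33, Kwame 36. Winner: Zara.
The two methods disagree.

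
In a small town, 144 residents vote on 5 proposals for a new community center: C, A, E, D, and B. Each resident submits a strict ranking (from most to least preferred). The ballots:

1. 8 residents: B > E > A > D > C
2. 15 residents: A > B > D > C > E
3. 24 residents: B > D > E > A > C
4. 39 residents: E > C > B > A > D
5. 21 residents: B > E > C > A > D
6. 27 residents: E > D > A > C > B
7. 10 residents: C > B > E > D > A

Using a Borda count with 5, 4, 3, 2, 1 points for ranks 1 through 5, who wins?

E

C: 8·1 + 15·2 + 24·1 + 39·4 + 21·3 + 27·2 + 10·5 = 385
A: 8·3 + 15·5 + 24·2 + 39·2 + 21·2 + 27·3 + 10·1 = 358
E: 8·4 + 15·1 + 24·3 + 39·5 + 21·4 + 27·5 + 10·3 = 563
D: 8·2 + 15·3 + 24·4 + 39·1 + 21·1 + 27·4 + 10·2 = 345
B: 8·5 + 15·4 + 24·5 + 39·3 + 21·5 + 27·1 + 10·4 = 509
E has the highest Borda score (563).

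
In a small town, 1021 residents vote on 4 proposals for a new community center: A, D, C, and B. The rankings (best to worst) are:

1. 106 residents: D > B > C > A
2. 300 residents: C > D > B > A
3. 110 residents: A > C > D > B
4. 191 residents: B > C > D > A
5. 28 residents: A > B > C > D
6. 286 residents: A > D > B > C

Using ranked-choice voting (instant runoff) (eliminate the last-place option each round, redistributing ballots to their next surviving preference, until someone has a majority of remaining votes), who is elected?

Round 1: A 424, D 106, C 300, B 191. Eliminate D.
Round 2: A 424, C 300, B 297. Eliminate B.
Round 3: A 424, C 597. C has a majority.

C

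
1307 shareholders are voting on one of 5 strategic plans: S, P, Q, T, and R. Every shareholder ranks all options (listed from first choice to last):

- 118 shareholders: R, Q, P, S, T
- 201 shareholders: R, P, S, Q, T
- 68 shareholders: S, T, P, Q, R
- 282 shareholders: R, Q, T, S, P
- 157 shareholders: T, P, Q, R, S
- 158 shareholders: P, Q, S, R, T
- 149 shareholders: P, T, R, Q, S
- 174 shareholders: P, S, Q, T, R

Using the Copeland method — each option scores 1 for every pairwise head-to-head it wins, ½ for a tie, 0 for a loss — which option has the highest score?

S: beats T; loses to P, Q, and R → score 1.
P: beats S, Q, T, and R → score 4.
Q: beats S and T; loses to P and R → score 2.
T: loses to S, P, Q, and R → score 0.
R: beats S, Q, and T; loses to P → score 3.
P has the best pairwise record.

P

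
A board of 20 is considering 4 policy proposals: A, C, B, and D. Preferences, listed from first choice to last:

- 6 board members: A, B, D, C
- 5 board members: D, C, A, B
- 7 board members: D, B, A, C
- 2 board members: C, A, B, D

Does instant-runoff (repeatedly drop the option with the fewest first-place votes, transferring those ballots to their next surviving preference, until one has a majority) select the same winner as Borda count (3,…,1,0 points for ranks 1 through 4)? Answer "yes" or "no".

yes

Instant-runoff — R1 A 6, C 2, B 0, D 12 (D winner). Winner: D.
Borda — scores: A 34, C 16, B 28, D 42. Winner: D.
The two methods agree.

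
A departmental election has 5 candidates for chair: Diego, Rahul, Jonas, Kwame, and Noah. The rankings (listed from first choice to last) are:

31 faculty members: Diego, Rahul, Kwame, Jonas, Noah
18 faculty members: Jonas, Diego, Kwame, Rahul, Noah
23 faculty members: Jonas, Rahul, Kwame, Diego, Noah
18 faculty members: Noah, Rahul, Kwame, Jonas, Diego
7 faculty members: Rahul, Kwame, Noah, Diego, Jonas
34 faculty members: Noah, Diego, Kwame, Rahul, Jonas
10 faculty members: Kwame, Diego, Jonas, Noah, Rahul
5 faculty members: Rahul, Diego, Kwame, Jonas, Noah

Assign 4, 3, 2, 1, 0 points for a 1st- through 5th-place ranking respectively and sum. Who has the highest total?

Diego: 31·4 + 18·3 + 23·1 + 18·0 + 7·1 + 34·3 + 10·3 + 5·3 = 355
Rahul: 31·3 + 18·1 + 23·3 + 18·3 + 7·4 + 34·1 + 10·0 + 5·4 = 316
Jonas: 31·1 + 18·4 + 23·4 + 18·1 + 7·0 + 34·0 + 10·2 + 5·1 = 238
Kwame: 31·2 + 18·2 + 23·2 + 18·2 + 7·3 + 34·2 + 10·4 + 5·2 = 319
Noah: 31·0 + 18·0 + 23·0 + 18·4 + 7·2 + 34·4 + 10·1 + 5·0 = 232
Diego has the highest Borda score (355).

Diego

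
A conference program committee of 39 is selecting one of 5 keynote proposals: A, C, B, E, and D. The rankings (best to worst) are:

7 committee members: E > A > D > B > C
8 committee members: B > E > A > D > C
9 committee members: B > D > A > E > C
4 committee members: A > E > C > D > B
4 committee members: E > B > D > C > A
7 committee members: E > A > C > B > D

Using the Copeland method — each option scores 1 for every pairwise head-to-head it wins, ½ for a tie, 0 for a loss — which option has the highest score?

A: beats C and D; loses to B and E → score 2.
C: loses to A, B, E, and D → score 0.
B: beats A, C, and D; loses to E → score 3.
E: beats A, C, B, and D → score 4.
D: beats C; loses to A, B, and E → score 1.
E has the best pairwise record.

E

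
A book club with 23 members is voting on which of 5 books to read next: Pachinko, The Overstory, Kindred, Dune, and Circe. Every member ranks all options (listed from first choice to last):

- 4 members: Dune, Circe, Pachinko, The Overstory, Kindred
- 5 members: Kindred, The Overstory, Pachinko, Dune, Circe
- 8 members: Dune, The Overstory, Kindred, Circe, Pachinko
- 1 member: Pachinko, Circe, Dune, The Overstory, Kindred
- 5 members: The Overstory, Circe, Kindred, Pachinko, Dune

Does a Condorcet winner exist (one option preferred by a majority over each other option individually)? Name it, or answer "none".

Dune

Dune vs Pachinko: 12–11 for Dune.
Dune vs The Overstory: 13–10 for Dune.
Dune vs Kindred: 13–10 for Dune.
Dune vs Circe: 17–6 for Dune.
Dune beats every other option head-to-head.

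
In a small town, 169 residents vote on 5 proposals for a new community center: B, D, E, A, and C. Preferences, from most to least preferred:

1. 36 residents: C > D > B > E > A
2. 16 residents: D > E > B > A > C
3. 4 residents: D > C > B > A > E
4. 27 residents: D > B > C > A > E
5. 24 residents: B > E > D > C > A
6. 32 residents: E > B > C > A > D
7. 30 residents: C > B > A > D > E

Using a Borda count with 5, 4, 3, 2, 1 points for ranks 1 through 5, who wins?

B: 36·3 + 16·3 + 4·3 + 27·4 + 24·5 + 32·4 + 30·4 = 644
D: 36·4 + 16·5 + 4·5 + 27·5 + 24·3 + 32·1 + 30·2 = 543
E: 36·2 + 16·4 + 4·1 + 27·1 + 24·4 + 32·5 + 30·1 = 453
A: 36·1 + 16·2 + 4·2 + 27·2 + 24·1 + 32·2 + 30·3 = 308
C: 36·5 + 16·1 + 4·4 + 27·3 + 24·2 + 32·3 + 30·5 = 587
B has the highest Borda score (644).

B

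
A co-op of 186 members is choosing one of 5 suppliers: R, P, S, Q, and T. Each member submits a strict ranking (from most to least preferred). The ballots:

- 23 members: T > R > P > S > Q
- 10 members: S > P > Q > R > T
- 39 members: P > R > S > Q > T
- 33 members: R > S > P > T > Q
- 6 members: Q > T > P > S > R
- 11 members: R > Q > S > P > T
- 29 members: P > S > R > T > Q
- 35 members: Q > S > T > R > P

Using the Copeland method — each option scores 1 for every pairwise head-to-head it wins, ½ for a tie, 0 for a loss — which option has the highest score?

R

R: beats P, S, Q, and T → score 4.
P: beats S, Q, and T; loses to R → score 3.
S: beats Q and T; loses to R and P → score 2.
Q: beats T; loses to R, P, and S → score 1.
T: loses to R, P, S, and Q → score 0.
R has the best pairwise record.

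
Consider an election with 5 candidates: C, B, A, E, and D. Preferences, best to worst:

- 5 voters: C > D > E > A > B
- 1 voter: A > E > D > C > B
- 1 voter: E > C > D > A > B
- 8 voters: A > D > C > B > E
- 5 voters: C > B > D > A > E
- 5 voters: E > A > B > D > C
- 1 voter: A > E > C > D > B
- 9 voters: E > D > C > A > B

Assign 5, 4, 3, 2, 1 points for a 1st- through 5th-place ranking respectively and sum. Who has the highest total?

C: 5·5 + 1·2 + 1·4 + 8·3 + 5·5 + 5·1 + 1·3 + 9·3 = 115
B: 5·1 + 1·1 + 1·1 + 8·2 + 5·4 + 5·3 + 1·1 + 9·1 = 68
A: 5·2 + 1·5 + 1·2 + 8·5 + 5·2 + 5·4 + 1·5 + 9·2 = 110
E: 5·3 + 1·4 + 1·5 + 8·1 + 5·1 + 5·5 + 1·4 + 9·5 = 111
D: 5·4 + 1·3 + 1·3 + 8·4 + 5·3 + 5·2 + 1·2 + 9·4 = 121
D has the highest Borda score (121).

D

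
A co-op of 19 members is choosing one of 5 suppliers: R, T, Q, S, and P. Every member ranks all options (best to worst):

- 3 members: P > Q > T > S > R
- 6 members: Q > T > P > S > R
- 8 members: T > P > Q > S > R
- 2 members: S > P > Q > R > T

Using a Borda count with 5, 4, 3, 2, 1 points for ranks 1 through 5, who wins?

T

R: 3·1 + 6·1 + 8·1 + 2·2 = 21
T: 3·3 + 6·4 + 8·5 + 2·1 = 75
Q: 3·4 + 6·5 + 8·3 + 2·3 = 72
S: 3·2 + 6·2 + 8·2 + 2·5 = 44
P: 3·5 + 6·3 + 8·4 + 2·4 = 73
T has the highest Borda score (75).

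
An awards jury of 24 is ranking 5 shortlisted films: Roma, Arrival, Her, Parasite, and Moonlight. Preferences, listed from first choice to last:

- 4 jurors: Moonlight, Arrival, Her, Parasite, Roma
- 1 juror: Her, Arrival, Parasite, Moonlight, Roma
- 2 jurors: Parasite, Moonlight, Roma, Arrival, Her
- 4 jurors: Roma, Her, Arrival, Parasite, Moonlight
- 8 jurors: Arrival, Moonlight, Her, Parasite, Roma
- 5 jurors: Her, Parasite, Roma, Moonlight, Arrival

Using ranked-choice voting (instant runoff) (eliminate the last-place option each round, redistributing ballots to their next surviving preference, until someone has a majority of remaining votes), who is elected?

Round 1: Roma 4, Arrival 8, Her 6, Parasite 2, Moonlight 4. Eliminate Parasite.
Round 2: Roma 4, Arrival 8, Her 6, Moonlight 6. Eliminate Roma.
Round 3: Arrival 8, Her 10, Moonlight 6. Eliminate Moonlight.
Round 4: Arrival 14, Her 10. Arrival has a majority.

Arrival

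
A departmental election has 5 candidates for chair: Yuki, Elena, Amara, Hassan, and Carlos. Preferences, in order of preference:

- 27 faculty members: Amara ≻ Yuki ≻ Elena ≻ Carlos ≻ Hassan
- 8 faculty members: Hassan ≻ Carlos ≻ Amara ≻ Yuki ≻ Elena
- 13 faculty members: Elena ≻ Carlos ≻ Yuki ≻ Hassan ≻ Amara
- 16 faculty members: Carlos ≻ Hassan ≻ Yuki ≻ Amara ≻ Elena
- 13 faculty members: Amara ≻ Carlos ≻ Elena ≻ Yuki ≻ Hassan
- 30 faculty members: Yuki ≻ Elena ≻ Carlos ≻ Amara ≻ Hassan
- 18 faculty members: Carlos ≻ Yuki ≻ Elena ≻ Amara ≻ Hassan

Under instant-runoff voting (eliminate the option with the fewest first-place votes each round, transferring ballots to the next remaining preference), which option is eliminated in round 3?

Yuki

Round 1: Yuki 30, Elena 13, Amara 40, Hassan 8, Carlos 34. Eliminate Hassan.
Round 2: Yuki 30, Elena 13, Amara 40, Carlos 42. Eliminate Elena.
Round 3: Yuki 30, Amara 40, Carlos 55. Eliminate Yuki.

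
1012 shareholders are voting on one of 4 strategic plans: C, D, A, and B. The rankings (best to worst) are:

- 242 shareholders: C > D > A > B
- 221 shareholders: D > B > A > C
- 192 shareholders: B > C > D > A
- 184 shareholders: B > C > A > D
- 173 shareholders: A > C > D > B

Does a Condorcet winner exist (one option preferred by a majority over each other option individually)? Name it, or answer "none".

none

Checking pairwise contests:
B beats C 597–415.
C beats D 791–221.
C beats A 618–394.
D beats B 636–376.
Every option loses at least one head-to-head, so there is no Condorcet winner.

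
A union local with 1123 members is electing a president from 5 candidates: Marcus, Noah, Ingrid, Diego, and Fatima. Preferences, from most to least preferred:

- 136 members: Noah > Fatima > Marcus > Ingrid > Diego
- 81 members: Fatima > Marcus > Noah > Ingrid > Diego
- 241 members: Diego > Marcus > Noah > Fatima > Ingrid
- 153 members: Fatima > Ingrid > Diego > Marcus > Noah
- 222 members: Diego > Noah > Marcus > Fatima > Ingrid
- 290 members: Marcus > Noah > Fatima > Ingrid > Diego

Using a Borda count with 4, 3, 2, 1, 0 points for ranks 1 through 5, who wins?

Marcus

Marcus: 136·2 + 81·3 + 241·3 + 153·1 + 222·2 + 290·4 = 2995
Noah: 136·4 + 81·2 + 241·2 + 153·0 + 222·3 + 290·3 = 2724
Ingrid: 136·1 + 81·1 + 241·0 + 153·3 + 222·0 + 290·1 = 966
Diego: 136·0 + 81·0 + 241·4 + 153·2 + 222·4 + 290·0 = 2158
Fatima: 136·3 + 81·4 + 241·1 + 153·4 + 222·1 + 290·2 = 2387
Marcus has the highest Borda score (2995).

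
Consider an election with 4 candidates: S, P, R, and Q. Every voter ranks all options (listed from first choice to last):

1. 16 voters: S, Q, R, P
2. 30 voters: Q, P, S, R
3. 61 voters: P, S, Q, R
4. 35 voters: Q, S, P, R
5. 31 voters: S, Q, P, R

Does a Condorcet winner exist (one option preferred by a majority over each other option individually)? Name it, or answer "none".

none

Checking pairwise contests:
P beats S 91–82.
Q beats P 112–61.
S beats R 173–0.
S beats Q 108–65.
Every option loses at least one head-to-head, so there is no Condorcet winner.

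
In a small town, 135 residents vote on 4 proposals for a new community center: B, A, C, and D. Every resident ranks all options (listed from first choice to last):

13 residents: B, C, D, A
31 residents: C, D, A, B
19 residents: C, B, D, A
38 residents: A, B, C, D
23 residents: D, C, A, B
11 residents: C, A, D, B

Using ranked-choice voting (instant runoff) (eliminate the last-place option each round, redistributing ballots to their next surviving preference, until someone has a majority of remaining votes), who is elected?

Round 1: B 13, A 38, C 61, D 23. Eliminate B.
Round 2: A 38, C 74, D 23. C has a majority.

C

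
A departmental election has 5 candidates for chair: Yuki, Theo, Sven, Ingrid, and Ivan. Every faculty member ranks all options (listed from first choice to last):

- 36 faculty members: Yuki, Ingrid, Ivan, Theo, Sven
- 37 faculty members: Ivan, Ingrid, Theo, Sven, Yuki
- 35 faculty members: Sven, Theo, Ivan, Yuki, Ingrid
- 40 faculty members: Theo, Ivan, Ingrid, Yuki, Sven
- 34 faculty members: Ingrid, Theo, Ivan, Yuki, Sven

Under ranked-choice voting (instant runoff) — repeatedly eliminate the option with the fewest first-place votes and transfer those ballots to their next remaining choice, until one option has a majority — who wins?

Round 1: Yuki 36, Theo 40, Sven 35, Ingrid 34, Ivan 37. Eliminate Ingrid.
Round 2: Yuki 36, Theo 74, Sven 35, Ivan 37. Eliminate Sven.
Round 3: Yuki 36, Theo 109, Ivan 37. Theo has a majority.

Theo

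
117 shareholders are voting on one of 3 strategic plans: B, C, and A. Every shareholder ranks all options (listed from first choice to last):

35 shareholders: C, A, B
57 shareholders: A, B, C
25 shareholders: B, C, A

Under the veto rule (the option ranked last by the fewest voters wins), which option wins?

A

Last-place votes: B 35, C 57, A 25.
A is ranked last by the fewest voters, so A wins.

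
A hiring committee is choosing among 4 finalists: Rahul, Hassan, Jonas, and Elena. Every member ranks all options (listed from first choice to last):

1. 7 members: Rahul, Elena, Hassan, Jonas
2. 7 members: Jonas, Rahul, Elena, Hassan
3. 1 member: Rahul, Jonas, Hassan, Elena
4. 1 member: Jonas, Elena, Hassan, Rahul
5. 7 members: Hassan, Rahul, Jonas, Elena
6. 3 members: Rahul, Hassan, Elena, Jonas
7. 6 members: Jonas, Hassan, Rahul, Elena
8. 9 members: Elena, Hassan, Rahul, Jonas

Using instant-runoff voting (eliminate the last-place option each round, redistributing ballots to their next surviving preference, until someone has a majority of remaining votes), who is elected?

Round 1: Rahul 11, Hassan 7, Jonas 14, Elena 9. Eliminate Hassan.
Round 2: Rahul 18, Jonas 14, Elena 9. Eliminate Elena.
Round 3: Rahul 27, Jonas 14. Rahul has a majority.

Rahul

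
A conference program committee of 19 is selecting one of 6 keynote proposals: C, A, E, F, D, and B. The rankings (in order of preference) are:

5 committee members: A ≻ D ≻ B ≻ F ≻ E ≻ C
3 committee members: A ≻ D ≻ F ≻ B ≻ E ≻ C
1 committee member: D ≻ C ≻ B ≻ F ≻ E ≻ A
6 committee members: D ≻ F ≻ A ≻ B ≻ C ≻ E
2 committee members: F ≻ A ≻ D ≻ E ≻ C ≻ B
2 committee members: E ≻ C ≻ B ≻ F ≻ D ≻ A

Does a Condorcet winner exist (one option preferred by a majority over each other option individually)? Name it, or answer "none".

none

Checking pairwise contests:
A beats C 16–3.
F beats A 11–8.
A beats E 16–3.
D beats F 15–4.
A beats D 10–9.
A beats B 16–3.
Every option loses at least one head-to-head, so there is no Condorcet winner.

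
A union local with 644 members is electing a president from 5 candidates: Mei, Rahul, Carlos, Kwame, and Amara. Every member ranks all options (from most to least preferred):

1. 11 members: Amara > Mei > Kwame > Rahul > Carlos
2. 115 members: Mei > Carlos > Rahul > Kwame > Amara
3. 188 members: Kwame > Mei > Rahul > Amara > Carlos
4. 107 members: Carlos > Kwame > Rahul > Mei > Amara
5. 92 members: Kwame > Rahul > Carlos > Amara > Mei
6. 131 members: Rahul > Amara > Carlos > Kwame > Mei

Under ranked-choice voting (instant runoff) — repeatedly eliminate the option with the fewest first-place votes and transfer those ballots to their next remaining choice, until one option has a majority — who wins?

Kwame

Round 1: Mei 115, Rahul 131, Carlos 107, Kwame 280, Amara 11. Eliminate Amara.
Round 2: Mei 126, Rahul 131, Carlos 107, Kwame 280. Eliminate Carlos.
Round 3: Mei 126, Rahul 131, Kwame 387. Kwame has a majority.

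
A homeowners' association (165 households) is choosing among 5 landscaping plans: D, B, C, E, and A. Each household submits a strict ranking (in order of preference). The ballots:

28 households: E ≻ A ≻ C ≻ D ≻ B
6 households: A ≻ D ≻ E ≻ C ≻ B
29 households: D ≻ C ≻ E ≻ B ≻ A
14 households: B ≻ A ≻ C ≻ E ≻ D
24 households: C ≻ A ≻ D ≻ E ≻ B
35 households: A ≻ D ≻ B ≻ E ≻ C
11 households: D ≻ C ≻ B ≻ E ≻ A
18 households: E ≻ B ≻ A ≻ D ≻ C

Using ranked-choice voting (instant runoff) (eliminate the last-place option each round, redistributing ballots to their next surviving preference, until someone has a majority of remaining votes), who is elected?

Round 1: D 40, B 14, C 24, E 46, A 41. Eliminate B.
Round 2: D 40, C 24, E 46, A 55. Eliminate C.
Round 3: D 40, E 46, A 79. Eliminate D.
Round 4: E 86, A 79. E has a majority.

E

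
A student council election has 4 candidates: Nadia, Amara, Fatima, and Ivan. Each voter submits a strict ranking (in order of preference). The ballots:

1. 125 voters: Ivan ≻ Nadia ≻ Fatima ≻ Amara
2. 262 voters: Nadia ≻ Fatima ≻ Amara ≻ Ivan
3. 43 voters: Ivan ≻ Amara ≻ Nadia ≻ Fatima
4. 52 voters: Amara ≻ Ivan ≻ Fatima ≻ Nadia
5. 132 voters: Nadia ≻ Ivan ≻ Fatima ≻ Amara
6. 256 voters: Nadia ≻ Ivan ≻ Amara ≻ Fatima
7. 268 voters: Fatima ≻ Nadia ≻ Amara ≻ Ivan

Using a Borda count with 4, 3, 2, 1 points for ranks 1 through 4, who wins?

Nadia: 125·3 + 262·4 + 43·2 + 52·1 + 132·4 + 256·4 + 268·3 = 3917
Amara: 125·1 + 262·2 + 43·3 + 52·4 + 132·1 + 256·2 + 268·2 = 2166
Fatima: 125·2 + 262·3 + 43·1 + 52·2 + 132·2 + 256·1 + 268·4 = 2775
Ivan: 125·4 + 262·1 + 43·4 + 52·3 + 132·3 + 256·3 + 268·1 = 2522
Nadia has the highest Borda score (3917).

Nadia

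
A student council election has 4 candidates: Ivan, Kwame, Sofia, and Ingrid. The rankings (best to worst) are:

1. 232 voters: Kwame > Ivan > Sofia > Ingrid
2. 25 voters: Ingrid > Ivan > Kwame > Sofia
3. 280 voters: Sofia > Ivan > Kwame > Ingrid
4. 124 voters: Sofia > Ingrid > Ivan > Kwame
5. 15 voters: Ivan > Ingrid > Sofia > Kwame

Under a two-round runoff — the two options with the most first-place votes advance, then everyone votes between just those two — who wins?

Sofia

Round 1 first-place votes: Ivan 15, Kwame 232, Sofia 404, Ingrid 25.
Sofia and Kwame advance.
Runoff: Sofia is preferred to Kwame by 419 voters; Kwame by 257.
Sofia wins the runoff.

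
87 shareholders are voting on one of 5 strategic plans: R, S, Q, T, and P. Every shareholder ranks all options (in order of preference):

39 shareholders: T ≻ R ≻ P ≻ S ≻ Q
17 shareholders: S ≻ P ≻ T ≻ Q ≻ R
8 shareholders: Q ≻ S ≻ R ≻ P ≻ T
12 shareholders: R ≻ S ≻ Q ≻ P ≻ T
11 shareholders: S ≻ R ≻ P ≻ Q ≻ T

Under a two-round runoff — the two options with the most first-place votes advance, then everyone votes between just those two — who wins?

Round 1 first-place votes: R 12, S 28, Q 8, T 39, P 0.
T and S advance.
Runoff: T is preferred to S by 39 voters; S by 48.
S wins the runoff.

S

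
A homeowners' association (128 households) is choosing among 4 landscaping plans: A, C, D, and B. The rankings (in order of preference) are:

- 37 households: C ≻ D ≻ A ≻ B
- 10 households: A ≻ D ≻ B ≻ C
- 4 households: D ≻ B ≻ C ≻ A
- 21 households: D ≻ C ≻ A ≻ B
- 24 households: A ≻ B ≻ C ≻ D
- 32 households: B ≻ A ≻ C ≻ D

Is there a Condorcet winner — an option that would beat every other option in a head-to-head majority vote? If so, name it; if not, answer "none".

A vs C: 66–62 for A.
A vs D: 66–62 for A.
A vs B: 92–36 for A.
A beats every other option head-to-head.

A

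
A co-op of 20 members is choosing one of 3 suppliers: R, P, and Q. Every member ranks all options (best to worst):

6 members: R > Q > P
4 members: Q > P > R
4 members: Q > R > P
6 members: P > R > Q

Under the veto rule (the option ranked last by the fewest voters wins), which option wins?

R

Last-place votes: R 4, P 10, Q 6.
R is ranked last by the fewest voters, so R wins.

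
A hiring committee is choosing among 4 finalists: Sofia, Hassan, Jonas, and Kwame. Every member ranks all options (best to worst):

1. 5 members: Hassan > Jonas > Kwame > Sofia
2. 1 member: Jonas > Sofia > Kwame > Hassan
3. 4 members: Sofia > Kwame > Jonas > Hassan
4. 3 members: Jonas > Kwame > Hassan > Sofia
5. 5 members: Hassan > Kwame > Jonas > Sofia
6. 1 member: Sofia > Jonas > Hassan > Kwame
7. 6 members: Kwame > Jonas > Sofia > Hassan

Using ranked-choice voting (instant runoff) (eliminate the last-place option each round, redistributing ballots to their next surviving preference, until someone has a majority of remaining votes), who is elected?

Round 1: Sofia 5, Hassan 10, Jonas 4, Kwame 6. Eliminate Jonas.
Round 2: Sofia 6, Hassan 10, Kwame 9. Eliminate Sofia.
Round 3: Hassan 11, Kwame 14. Kwame has a majority.

Kwame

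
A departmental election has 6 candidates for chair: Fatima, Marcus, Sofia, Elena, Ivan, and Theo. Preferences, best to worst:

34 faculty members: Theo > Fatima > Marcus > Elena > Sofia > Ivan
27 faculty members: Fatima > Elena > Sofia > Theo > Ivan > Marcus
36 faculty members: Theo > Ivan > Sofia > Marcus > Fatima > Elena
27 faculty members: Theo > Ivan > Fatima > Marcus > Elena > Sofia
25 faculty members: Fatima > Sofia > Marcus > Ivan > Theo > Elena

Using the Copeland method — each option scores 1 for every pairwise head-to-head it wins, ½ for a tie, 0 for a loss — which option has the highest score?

Theo

Fatima: beats Marcus, Sofia, Elena, and Ivan; loses to Theo → score 4.
Marcus: beats Elena; loses to Fatima, Sofia, Ivan, and Theo → score 1.
Sofia: beats Marcus and Ivan; loses to Fatima, Elena, and Theo → score 2.
Elena: beats Sofia; loses to Fatima, Marcus, Ivan, and Theo → score 1.
Ivan: beats Marcus and Elena; loses to Fatima, Sofia, and Theo → score 2.
Theo: beats Fatima, Marcus, Sofia, Elena, and Ivan → score 5.
Theo has the best pairwise record.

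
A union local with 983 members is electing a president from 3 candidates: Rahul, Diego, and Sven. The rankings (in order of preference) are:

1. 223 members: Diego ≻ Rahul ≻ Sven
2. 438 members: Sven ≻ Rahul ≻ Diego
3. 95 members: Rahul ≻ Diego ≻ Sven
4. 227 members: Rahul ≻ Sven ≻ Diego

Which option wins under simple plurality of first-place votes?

Sven

First-place votes: Rahul 322, Diego 223, Sven 438.
Sven has the most first-place votes.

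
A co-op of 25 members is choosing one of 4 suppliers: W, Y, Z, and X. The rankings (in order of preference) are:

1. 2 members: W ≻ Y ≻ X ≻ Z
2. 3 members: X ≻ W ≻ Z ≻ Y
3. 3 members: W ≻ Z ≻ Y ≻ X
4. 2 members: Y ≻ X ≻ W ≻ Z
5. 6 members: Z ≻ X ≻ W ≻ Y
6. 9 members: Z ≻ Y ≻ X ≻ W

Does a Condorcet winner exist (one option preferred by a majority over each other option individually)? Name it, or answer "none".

Z

Z vs W: 15–10 for Z.
Z vs Y: 21–4 for Z.
Z vs X: 18–7 for Z.
Z beats every other option head-to-head.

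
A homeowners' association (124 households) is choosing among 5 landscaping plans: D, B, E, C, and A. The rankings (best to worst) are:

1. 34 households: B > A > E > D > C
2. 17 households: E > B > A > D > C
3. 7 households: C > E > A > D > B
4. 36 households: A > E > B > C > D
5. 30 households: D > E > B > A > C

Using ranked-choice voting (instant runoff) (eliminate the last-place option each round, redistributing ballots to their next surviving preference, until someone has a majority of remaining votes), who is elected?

Round 1: D 30, B 34, E 17, C 7, A 36. Eliminate C.
Round 2: D 30, B 34, E 24, A 36. Eliminate E.
Round 3: D 30, B 51, A 43. Eliminate D.
Round 4: B 81, A 43. B has a majority.

B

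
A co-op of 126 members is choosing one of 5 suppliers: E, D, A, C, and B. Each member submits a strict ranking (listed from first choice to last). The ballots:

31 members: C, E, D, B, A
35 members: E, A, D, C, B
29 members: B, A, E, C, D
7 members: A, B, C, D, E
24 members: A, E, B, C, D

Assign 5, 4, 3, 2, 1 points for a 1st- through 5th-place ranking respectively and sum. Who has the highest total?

E

E: 31·4 + 35·5 + 29·3 + 7·1 + 24·4 = 489
D: 31·3 + 35·3 + 29·1 + 7·2 + 24·1 = 265
A: 31·1 + 35·4 + 29·4 + 7·5 + 24·5 = 442
C: 31·5 + 35·2 + 29·2 + 7·3 + 24·2 = 352
B: 31·2 + 35·1 + 29·5 + 7·4 + 24·3 = 342
E has the highest Borda score (489).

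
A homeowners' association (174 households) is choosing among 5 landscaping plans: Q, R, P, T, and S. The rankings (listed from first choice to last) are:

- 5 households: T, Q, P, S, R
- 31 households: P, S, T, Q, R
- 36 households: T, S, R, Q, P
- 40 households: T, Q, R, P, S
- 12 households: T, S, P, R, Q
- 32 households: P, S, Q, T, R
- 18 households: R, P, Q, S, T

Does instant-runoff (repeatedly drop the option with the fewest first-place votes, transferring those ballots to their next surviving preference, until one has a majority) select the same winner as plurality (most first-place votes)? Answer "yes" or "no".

yes

Instant-runoff — R1 Q 0, R 18, P 63, T 93, S 0 (T winner). Winner: T.
Plurality — first-place votes: Q 0, R 18, P 63, T 93, S 0. Winner: T.
The two methods agree.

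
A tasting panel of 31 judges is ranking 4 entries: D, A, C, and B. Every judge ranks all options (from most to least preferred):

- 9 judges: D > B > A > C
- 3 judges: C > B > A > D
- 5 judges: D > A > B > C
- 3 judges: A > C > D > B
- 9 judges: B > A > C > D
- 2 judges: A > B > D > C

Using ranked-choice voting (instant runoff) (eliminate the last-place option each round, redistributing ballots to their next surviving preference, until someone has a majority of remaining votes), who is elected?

D

Round 1: D 14, A 5, C 3, B 9. Eliminate C.
Round 2: D 14, A 5, B 12. Eliminate A.
Round 3: D 17, B 14. D has a majority.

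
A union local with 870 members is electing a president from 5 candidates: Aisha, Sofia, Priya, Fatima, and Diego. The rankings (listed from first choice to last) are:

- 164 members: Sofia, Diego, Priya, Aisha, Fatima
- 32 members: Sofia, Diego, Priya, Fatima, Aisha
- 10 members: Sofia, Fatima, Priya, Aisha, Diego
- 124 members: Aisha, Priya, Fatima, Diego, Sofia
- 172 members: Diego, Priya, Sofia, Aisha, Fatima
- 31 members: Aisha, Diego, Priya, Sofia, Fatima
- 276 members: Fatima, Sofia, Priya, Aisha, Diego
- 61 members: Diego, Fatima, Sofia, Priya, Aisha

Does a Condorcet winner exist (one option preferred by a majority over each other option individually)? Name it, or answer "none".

Checking pairwise contests:
Sofia beats Aisha 715–155.
Fatima beats Sofia 461–409.
Sofia beats Priya 543–327.
Aisha beats Fatima 491–379.
Aisha beats Diego 441–429.
Every option loses at least one head-to-head, so there is no Condorcet winner.

none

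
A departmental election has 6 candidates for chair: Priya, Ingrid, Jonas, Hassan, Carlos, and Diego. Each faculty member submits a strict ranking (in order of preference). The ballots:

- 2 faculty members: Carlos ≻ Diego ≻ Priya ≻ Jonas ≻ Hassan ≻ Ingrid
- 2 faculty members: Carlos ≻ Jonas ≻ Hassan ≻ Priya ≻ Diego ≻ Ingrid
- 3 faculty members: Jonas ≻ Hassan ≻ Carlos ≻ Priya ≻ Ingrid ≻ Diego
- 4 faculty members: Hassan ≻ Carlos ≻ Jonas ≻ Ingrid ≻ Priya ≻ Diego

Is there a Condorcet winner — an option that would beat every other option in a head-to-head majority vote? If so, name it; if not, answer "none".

none

Checking pairwise contests:
Jonas beats Priya 9–2.
Priya beats Ingrid 7–4.
Carlos beats Jonas 8–3.
Jonas beats Hassan 7–4.
Hassan beats Carlos 7–4.
Priya beats Diego 9–2.
Every option loses at least one head-to-head, so there is no Condorcet winner.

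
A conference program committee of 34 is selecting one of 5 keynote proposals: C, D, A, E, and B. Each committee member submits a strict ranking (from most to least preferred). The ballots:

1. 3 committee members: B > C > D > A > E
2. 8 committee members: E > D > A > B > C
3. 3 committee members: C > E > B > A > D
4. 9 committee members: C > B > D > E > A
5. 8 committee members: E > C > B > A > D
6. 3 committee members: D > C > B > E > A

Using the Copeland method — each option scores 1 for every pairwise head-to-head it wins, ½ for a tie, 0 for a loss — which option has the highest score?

C

C: beats D, A, E, and B → score 4.
D: beats A; loses to C, E, and B → score 1.
A: loses to C, D, E, and B → score 0.
E: beats D, A, and B; loses to C → score 3.
B: beats D and A; loses to C and E → score 2.
C has the best pairwise record.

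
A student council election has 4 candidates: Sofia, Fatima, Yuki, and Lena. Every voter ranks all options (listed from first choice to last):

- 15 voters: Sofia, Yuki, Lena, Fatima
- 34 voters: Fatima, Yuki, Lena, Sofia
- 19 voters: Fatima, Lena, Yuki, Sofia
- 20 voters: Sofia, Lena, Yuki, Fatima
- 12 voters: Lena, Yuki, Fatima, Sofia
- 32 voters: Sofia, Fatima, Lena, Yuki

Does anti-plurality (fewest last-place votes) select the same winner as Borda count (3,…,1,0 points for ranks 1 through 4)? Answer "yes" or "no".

no

Anti-plurality — last-place votes: Sofia 65, Fatima 35, Yuki 32, Lena 0. Winner: Lena.
Borda — scores: Sofia 201, Fatima 235, Yuki 161, Lena 195. Winner: Fatima.
The two methods disagree.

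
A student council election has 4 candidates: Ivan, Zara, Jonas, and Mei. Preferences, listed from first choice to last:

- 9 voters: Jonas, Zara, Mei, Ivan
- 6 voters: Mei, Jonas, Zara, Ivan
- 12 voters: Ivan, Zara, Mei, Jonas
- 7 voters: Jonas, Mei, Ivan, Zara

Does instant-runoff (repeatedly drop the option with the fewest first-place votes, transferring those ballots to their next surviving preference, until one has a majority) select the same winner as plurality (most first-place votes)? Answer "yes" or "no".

Instant-runoff — R1 Ivan 12, Zara 0, Jonas 16, Mei 6 (Zara out); R2 Ivan 12, Jonas 16, Mei 6 (Mei out); R3 Ivan 12, Jonas 22 (Jonas winner). Winner: Jonas.
Plurality — first-place votes: Ivan 12, Zara 0, Jonas 16, Mei 6. Winner: Jonas.
The two methods agree.

yes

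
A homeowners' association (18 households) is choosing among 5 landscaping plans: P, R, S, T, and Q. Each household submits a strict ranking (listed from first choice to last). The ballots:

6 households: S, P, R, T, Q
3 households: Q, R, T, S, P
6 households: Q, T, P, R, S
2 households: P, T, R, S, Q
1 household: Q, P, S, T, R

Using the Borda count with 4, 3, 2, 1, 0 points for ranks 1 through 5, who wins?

P: 6·3 + 3·0 + 6·2 + 2·4 + 1·3 = 41
R: 6·2 + 3·3 + 6·1 + 2·2 + 1·0 = 31
S: 6·4 + 3·1 + 6·0 + 2·1 + 1·2 = 31
T: 6·1 + 3·2 + 6·3 + 2·3 + 1·1 = 37
Q: 6·0 + 3·4 + 6·4 + 2·0 + 1·4 = 40
P has the highest Borda score (41).

P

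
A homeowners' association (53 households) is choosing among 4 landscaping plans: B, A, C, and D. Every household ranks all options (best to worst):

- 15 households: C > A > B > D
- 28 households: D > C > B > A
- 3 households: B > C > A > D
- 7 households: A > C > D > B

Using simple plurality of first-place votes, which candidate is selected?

First-place votes: B 3, A 7, C 15, D 28.
D has the most first-place votes.

D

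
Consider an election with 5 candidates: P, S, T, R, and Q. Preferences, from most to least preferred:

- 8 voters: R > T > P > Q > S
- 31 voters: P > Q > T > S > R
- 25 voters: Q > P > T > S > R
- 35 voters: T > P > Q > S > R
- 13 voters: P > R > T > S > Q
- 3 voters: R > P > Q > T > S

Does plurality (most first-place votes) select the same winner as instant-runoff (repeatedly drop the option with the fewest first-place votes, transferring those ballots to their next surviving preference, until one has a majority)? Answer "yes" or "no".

yes

Plurality — first-place votes: P 44, S 0, T 35, R 11, Q 25. Winner: P.
Instant-runoff — R1 P 44, S 0, T 35, R 11, Q 25 (S out); R2 P 44, T 35, R 11, Q 25 (R out); R3 P 47, T 43, Q 25 (Q out); R4 P 72, T 43 (P winner). Winner: P.
The two methods agree.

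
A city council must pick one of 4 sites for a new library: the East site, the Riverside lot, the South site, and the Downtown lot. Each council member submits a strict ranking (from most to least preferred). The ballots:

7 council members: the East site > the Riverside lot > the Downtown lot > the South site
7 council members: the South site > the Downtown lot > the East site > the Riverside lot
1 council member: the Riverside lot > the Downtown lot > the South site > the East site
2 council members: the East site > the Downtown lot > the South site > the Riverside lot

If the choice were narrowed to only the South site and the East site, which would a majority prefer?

Voters preferring the South site to the East site: 8; preferring the East site to the South site: 9.
the East site wins the head-to-head.

the East site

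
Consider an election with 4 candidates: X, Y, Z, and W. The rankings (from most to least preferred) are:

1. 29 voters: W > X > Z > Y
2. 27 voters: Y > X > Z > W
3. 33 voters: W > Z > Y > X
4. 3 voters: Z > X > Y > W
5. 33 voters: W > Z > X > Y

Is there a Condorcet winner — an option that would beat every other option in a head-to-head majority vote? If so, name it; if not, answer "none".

W

W vs X: 95–30 for W.
W vs Y: 95–30 for W.
W vs Z: 95–30 for W.
W beats every other option head-to-head.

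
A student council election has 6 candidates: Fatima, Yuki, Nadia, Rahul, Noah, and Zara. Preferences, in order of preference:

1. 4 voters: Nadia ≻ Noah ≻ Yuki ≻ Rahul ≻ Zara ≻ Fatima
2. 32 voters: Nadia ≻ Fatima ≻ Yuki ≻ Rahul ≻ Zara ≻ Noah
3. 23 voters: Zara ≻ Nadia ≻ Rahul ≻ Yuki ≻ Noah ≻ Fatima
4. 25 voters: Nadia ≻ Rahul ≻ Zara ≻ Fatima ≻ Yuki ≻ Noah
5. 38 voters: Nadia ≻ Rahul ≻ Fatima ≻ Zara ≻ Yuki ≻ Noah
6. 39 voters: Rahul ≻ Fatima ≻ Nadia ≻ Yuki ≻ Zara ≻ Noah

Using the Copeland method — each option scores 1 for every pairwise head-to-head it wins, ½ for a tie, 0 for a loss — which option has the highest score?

Fatima: beats Yuki, Noah, and Zara; loses to Nadia and Rahul → score 3.
Yuki: beats Noah; loses to Fatima, Nadia, Rahul, and Zara → score 1.
Nadia: beats Fatima, Yuki, Rahul, Noah, and Zara → score 5.
Rahul: beats Fatima, Yuki, Noah, and Zara; loses to Nadia → score 4.
Noah: loses to Fatima, Yuki, Nadia, Rahul, and Zara → score 0.
Zara: beats Yuki and Noah; loses to Fatima, Nadia, and Rahul → score 2.
Nadia has the best pairwise record.

Nadia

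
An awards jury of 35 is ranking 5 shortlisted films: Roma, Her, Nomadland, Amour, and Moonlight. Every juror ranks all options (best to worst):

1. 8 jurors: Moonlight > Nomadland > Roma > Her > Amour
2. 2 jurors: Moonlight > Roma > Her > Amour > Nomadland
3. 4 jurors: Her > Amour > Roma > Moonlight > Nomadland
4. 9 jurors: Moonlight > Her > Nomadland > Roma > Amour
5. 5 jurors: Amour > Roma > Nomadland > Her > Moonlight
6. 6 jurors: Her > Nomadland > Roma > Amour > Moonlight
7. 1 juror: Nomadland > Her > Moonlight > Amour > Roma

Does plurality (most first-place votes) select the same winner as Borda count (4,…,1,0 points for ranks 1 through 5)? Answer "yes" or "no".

no

Plurality — first-place votes: Roma 0, Her 10, Nomadland 1, Amour 5, Moonlight 19. Winner: Moonlight.
Borda — scores: Roma 66, Her 87, Nomadland 74, Amour 41, Moonlight 82. Winner: Her.
The two methods disagree.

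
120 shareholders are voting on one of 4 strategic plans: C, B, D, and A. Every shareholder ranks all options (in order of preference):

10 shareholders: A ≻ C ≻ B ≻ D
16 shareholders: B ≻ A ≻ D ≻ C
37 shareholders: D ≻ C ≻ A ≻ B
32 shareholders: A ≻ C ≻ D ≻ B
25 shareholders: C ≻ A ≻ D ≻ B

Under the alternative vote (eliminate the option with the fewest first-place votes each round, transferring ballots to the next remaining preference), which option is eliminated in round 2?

Round 1: C 25, B 16, D 37, A 42. Eliminate B.
Round 2: C 25, D 37, A 58. Eliminate C.

C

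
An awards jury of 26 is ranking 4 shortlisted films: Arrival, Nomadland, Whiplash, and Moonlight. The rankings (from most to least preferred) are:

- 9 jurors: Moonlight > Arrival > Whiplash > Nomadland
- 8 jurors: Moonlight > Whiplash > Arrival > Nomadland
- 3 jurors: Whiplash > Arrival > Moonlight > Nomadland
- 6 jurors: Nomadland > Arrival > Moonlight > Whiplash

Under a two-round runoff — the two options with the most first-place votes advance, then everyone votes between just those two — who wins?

Round 1 first-place votes: Arrival 0, Nomadland 6, Whiplash 3, Moonlight 17.
Moonlight and Nomadland advance.
Runoff: Moonlight is preferred to Nomadland by 20 voters; Nomadland by 6.
Moonlight wins the runoff.

Moonlight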